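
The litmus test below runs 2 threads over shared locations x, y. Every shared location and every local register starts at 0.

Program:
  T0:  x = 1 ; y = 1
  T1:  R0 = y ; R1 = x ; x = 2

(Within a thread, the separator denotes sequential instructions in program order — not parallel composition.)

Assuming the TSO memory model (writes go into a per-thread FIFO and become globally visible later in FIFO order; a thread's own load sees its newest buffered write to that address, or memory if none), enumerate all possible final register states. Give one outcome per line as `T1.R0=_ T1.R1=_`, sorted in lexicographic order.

outcome vector order: (T1.R0,T1.R1)
|TSO outcomes| = 3

T1.R0=0 T1.R1=0
T1.R0=0 T1.R1=1
T1.R0=1 T1.R1=1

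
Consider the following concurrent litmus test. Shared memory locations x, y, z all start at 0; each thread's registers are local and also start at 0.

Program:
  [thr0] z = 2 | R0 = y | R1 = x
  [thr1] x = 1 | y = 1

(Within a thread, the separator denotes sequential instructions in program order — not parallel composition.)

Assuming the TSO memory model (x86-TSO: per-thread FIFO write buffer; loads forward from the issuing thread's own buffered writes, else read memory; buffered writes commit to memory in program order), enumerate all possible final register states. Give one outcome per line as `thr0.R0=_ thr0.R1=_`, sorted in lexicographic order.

outcome vector order: (thr0.R0,thr0.R1)
|TSO outcomes| = 3

thr0.R0=0 thr0.R1=0
thr0.R0=0 thr0.R1=1
thr0.R0=1 thr0.R1=1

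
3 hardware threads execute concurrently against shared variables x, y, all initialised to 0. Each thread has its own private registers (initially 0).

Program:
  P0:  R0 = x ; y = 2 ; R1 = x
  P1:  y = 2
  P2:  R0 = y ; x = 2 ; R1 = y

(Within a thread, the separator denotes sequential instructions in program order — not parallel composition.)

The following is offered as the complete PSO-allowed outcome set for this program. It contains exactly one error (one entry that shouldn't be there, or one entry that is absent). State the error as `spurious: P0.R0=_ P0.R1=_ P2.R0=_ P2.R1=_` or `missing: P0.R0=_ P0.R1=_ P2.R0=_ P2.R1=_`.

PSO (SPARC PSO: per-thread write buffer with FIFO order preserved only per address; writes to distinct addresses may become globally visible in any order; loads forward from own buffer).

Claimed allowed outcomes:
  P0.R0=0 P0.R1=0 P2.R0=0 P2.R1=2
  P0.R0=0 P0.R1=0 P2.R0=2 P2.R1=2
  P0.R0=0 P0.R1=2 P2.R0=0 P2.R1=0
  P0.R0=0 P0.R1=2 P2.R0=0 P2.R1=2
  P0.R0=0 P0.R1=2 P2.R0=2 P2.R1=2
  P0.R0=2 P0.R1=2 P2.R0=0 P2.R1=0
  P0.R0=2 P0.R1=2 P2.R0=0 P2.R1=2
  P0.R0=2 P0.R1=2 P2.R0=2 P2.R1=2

missing: P0.R0=0 P0.R1=0 P2.R0=0 P2.R1=0

outcome vector order: (P0.R0,P0.R1,P2.R0,P2.R1)
[PSO] allowed = {0000; 0002; 0022; 0200; 0202; 0222; 2200; 2202; 2222}
PSO∖claimed = {0000}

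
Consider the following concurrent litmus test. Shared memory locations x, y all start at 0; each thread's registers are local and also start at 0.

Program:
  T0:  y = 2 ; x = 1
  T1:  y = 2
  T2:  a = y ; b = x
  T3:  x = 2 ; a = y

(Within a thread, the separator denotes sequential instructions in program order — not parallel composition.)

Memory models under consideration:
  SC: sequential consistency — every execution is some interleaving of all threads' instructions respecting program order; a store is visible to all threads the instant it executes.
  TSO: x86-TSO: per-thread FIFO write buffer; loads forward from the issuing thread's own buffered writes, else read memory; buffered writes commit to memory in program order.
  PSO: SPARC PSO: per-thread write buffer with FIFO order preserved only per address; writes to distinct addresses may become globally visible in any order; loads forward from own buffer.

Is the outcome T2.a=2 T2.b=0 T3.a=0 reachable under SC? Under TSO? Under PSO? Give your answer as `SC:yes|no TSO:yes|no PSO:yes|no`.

SC:no TSO:yes PSO:yes

outcome vector order: (T2.a,T2.b,T3.a)
[SC] allowed = {0/0/0 0/0/2 0/1/0 0/1/2 0/2/0 0/2/2 2/0/2 2/1/0 2/1/2 2/2/0 2/2/2}
[TSO] allowed = {0/0/0 0/0/2 0/1/0 0/1/2 0/2/0 0/2/2 2/0/0 2/0/2 2/1/0 2/1/2 2/2/0 2/2/2}
[PSO] allowed = {0/0/0 0/0/2 0/1/0 0/1/2 0/2/0 0/2/2 2/0/0 2/0/2 2/1/0 2/1/2 2/2/0 2/2/2}
target 2/0/0 ∈ {TSO,PSO}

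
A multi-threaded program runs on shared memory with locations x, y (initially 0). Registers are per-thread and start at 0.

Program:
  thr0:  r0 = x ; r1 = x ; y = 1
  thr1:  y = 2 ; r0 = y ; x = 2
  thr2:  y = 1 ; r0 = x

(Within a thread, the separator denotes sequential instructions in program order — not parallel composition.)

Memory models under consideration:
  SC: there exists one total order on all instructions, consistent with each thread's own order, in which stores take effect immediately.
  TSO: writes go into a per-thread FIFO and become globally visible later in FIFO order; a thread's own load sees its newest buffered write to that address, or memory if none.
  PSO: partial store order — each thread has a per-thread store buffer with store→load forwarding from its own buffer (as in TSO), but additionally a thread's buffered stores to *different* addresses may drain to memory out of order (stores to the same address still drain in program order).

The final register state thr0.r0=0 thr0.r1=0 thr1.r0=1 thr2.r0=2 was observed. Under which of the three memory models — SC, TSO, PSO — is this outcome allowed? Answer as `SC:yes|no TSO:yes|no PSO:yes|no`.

SC:yes TSO:yes PSO:yes

outcome vector order: (thr0.r0,thr0.r1,thr1.r0,thr2.r0)
under SC → 0010; 0012; 0020; 0022; 0210; 0212; 0220; 0222; 2210; 2212; 2220; 2222
under TSO → 0010; 0012; 0020; 0022; 0210; 0212; 0220; 0222; 2210; 2212; 2220; 2222
under PSO → 0010; 0012; 0020; 0022; 0210; 0212; 0220; 0222; 2210; 2212; 2220; 2222
target 0012 ∈ {SC,TSO,PSO}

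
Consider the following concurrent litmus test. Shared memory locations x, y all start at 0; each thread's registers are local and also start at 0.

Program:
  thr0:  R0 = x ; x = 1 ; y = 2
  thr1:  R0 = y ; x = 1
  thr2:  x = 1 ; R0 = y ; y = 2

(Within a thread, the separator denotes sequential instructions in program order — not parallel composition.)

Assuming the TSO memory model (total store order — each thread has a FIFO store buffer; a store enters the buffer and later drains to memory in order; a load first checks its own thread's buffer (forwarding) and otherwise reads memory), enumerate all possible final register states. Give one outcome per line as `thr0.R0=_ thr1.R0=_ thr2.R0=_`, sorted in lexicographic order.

thr0.R0=0 thr1.R0=0 thr2.R0=0
thr0.R0=0 thr1.R0=0 thr2.R0=2
thr0.R0=0 thr1.R0=2 thr2.R0=0
thr0.R0=0 thr1.R0=2 thr2.R0=2
thr0.R0=1 thr1.R0=0 thr2.R0=0
thr0.R0=1 thr1.R0=0 thr2.R0=2
thr0.R0=1 thr1.R0=2 thr2.R0=0
thr0.R0=1 thr1.R0=2 thr2.R0=2

outcome vector order: (thr0.R0,thr1.R0,thr2.R0)
|TSO outcomes| = 8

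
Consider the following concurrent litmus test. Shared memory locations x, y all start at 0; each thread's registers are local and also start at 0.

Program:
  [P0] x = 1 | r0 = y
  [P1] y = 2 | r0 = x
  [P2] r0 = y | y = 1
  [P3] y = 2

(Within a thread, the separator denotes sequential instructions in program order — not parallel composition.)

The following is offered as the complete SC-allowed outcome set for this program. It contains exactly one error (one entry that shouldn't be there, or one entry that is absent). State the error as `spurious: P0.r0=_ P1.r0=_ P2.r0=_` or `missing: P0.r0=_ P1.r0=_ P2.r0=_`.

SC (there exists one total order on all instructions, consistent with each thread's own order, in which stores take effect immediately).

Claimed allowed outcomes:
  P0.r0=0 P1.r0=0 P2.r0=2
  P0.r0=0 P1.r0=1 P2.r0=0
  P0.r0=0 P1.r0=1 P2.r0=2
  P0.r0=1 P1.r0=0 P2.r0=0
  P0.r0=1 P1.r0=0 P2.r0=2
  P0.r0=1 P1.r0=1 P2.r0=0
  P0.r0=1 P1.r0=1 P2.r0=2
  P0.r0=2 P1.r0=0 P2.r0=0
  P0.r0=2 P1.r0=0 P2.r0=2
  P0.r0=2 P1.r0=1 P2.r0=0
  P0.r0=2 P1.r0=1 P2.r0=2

spurious: P0.r0=0 P1.r0=0 P2.r0=2

outcome vector order: (P0.r0,P1.r0,P2.r0)
SC (10): (0,1,0); (0,1,2); (1,0,0); (1,0,2); (1,1,0); (1,1,2); (2,0,0); (2,0,2); (2,1,0); (2,1,2)
claimed∖SC = {(0,0,2)}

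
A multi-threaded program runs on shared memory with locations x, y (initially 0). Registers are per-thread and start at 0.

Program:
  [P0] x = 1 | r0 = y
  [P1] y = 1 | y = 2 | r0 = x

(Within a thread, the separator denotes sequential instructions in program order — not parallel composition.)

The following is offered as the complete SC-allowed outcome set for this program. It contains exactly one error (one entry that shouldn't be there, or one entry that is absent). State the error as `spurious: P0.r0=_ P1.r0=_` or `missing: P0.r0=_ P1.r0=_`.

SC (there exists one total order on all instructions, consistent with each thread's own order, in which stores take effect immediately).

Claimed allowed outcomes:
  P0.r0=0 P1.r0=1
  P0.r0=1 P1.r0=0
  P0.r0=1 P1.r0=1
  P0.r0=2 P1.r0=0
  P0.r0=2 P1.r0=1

spurious: P0.r0=1 P1.r0=0

outcome vector order: (P0.r0,P1.r0)
under SC → <0 1>; <1 1>; <2 0>; <2 1>
claimed∖SC = {<1 0>}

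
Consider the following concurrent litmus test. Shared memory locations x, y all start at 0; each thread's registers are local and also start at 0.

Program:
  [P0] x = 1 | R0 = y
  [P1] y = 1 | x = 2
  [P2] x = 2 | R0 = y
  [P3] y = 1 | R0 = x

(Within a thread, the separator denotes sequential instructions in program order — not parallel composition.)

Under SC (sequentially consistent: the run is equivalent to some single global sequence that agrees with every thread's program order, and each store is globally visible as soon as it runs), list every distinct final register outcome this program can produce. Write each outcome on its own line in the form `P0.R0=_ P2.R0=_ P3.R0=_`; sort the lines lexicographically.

outcome vector order: (P0.R0,P2.R0,P3.R0)
|SC outcomes| = 9

P0.R0=0 P2.R0=0 P3.R0=1
P0.R0=0 P2.R0=0 P3.R0=2
P0.R0=0 P2.R0=1 P3.R0=1
P0.R0=0 P2.R0=1 P3.R0=2
P0.R0=1 P2.R0=0 P3.R0=1
P0.R0=1 P2.R0=0 P3.R0=2
P0.R0=1 P2.R0=1 P3.R0=0
P0.R0=1 P2.R0=1 P3.R0=1
P0.R0=1 P2.R0=1 P3.R0=2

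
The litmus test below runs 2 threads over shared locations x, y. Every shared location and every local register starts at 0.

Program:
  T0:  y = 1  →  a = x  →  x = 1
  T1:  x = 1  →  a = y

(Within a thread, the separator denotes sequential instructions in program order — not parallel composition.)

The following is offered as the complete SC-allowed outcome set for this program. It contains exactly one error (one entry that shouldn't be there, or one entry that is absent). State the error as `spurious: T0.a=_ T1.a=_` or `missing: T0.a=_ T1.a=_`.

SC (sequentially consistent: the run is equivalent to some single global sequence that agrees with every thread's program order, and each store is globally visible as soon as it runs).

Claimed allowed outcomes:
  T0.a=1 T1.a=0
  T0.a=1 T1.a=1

missing: T0.a=0 T1.a=1

outcome vector order: (T0.a,T1.a)
under SC → (0,1); (1,0); (1,1)
SC∖claimed = {(0,1)}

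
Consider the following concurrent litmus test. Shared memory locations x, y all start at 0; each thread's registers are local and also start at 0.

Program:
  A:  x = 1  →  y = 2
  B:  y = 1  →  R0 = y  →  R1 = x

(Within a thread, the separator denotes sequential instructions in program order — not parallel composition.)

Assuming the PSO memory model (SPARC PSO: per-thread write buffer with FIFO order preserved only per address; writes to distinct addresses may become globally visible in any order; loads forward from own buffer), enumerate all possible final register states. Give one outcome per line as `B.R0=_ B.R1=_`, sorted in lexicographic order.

B.R0=1 B.R1=0
B.R0=1 B.R1=1
B.R0=2 B.R1=0
B.R0=2 B.R1=1

outcome vector order: (B.R0,B.R1)
|PSO outcomes| = 4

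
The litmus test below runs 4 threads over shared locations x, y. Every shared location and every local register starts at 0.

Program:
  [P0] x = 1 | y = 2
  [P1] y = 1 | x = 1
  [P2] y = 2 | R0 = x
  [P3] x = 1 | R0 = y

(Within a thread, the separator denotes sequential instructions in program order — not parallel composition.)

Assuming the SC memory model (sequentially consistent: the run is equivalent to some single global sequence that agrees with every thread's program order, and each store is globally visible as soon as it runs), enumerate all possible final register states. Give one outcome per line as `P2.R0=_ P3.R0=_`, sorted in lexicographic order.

P2.R0=0 P3.R0=1
P2.R0=0 P3.R0=2
P2.R0=1 P3.R0=0
P2.R0=1 P3.R0=1
P2.R0=1 P3.R0=2

outcome vector order: (P2.R0,P3.R0)
|SC outcomes| = 5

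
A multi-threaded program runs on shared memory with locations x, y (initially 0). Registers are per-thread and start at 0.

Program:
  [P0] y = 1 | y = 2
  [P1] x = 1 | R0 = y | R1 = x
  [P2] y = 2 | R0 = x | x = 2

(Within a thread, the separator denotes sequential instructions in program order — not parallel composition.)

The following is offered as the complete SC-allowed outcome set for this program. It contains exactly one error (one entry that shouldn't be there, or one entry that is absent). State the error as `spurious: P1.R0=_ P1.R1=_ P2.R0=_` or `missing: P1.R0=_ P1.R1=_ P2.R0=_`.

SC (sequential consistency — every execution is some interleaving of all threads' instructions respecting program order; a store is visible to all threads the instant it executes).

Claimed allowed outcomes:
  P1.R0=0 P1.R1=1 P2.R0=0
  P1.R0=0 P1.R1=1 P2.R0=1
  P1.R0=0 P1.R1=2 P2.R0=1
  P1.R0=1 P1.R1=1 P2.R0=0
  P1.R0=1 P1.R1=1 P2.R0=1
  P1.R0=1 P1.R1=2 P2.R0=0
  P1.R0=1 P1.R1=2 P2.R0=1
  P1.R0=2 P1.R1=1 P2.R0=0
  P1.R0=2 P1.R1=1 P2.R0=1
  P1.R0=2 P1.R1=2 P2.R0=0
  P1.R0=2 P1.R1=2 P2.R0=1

outcome vector order: (P1.R0,P1.R1,P2.R0)
SC: 10 outcomes — {0/1/1 0/2/1 1/1/0 1/1/1 1/2/0 1/2/1 2/1/0 2/1/1 2/2/0 2/2/1}
claimed∖SC = {0/1/0}

spurious: P1.R0=0 P1.R1=1 P2.R0=0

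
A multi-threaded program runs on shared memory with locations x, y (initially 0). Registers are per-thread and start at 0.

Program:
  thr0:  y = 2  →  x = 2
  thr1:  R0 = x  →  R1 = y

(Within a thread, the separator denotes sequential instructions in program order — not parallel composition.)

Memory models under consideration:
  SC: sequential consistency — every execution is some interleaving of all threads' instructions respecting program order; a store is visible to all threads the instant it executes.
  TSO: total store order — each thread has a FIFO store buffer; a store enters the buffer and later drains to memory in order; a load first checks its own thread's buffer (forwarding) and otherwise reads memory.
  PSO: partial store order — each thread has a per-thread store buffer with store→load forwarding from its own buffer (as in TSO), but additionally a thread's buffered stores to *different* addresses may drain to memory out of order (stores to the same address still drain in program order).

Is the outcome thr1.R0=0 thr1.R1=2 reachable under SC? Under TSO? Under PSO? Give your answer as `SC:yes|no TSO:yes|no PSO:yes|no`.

SC:yes TSO:yes PSO:yes

outcome vector order: (thr1.R0,thr1.R1)
SC: 3 outcomes — {0/0; 0/2; 2/2}
TSO: 3 outcomes — {0/0; 0/2; 2/2}
PSO: 4 outcomes — {0/0; 0/2; 2/0; 2/2}
target 0/2 ∈ {SC,TSO,PSO}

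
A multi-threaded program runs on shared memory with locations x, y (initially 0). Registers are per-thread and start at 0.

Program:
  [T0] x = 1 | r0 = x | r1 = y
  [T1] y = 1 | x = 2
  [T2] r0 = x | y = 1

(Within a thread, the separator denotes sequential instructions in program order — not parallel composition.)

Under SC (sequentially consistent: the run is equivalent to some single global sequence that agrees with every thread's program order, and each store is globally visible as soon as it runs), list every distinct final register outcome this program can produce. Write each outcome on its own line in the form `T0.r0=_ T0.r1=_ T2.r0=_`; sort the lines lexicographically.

T0.r0=1 T0.r1=0 T2.r0=0
T0.r0=1 T0.r1=0 T2.r0=1
T0.r0=1 T0.r1=0 T2.r0=2
T0.r0=1 T0.r1=1 T2.r0=0
T0.r0=1 T0.r1=1 T2.r0=1
T0.r0=1 T0.r1=1 T2.r0=2
T0.r0=2 T0.r1=1 T2.r0=0
T0.r0=2 T0.r1=1 T2.r0=1
T0.r0=2 T0.r1=1 T2.r0=2

outcome vector order: (T0.r0,T0.r1,T2.r0)
|SC outcomes| = 9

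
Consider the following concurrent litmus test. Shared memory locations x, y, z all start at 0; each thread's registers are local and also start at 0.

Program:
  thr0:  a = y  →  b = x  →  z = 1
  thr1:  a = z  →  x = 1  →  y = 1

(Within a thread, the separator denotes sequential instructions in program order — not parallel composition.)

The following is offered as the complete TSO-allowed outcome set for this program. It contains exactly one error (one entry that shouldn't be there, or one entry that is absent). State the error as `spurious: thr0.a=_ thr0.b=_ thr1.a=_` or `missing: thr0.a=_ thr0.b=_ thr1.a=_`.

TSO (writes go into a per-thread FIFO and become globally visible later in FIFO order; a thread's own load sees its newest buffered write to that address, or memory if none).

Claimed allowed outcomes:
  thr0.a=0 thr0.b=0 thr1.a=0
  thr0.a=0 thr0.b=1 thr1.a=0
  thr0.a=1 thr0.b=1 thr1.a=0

missing: thr0.a=0 thr0.b=0 thr1.a=1

outcome vector order: (thr0.a,thr0.b,thr1.a)
TSO (4): <0 0 0>, <0 0 1>, <0 1 0>, <1 1 0>
TSO∖claimed = {<0 0 1>}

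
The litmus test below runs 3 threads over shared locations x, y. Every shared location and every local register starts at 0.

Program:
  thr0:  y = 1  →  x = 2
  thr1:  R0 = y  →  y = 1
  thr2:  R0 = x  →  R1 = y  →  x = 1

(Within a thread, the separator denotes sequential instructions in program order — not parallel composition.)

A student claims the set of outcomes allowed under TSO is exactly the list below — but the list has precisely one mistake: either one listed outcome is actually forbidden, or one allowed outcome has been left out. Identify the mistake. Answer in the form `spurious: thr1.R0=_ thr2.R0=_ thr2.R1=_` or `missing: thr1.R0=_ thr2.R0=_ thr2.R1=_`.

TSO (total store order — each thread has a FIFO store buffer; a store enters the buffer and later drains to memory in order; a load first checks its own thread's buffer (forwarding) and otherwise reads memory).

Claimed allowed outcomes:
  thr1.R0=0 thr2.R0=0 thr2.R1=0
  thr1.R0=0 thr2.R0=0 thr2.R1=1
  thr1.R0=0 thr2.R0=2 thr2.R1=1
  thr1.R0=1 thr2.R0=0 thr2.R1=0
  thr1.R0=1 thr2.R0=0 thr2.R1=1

outcome vector order: (thr1.R0,thr2.R0,thr2.R1)
TSO (6): <0 0 0> <0 0 1> <0 2 1> <1 0 0> <1 0 1> <1 2 1>
TSO∖claimed = {<1 2 1>}

missing: thr1.R0=1 thr2.R0=2 thr2.R1=1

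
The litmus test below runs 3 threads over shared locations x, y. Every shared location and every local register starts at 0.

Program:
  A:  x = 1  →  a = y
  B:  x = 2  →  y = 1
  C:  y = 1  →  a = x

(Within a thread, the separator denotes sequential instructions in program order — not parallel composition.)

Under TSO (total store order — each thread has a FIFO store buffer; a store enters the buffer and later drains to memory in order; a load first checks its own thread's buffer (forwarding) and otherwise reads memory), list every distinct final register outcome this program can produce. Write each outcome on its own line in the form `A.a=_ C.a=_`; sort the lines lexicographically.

A.a=0 C.a=0
A.a=0 C.a=1
A.a=0 C.a=2
A.a=1 C.a=0
A.a=1 C.a=1
A.a=1 C.a=2

outcome vector order: (A.a,C.a)
|TSO outcomes| = 6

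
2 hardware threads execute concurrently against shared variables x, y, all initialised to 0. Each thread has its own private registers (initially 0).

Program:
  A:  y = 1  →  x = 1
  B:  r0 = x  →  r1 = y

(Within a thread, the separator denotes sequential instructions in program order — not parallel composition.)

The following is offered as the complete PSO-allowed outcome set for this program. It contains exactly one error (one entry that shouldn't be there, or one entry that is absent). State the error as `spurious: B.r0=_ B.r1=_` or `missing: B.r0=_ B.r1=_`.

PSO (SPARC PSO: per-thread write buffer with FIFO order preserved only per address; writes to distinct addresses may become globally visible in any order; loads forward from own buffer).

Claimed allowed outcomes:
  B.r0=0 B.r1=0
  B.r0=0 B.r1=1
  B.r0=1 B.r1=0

outcome vector order: (B.r0,B.r1)
PSO (4): 00; 01; 10; 11
PSO∖claimed = {11}

missing: B.r0=1 B.r1=1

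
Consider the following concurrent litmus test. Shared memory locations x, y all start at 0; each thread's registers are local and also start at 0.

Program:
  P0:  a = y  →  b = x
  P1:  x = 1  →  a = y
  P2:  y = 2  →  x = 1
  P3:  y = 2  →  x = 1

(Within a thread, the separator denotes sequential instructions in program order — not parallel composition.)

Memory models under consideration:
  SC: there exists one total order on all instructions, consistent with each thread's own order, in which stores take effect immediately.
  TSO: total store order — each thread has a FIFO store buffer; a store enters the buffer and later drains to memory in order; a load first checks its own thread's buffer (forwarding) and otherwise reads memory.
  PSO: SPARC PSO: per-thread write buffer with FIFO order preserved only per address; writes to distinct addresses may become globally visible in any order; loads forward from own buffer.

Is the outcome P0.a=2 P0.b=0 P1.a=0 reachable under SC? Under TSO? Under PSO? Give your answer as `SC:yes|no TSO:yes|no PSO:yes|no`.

SC:no TSO:yes PSO:yes

outcome vector order: (P0.a,P0.b,P1.a)
under SC → <0 0 0>; <0 0 2>; <0 1 0>; <0 1 2>; <2 0 2>; <2 1 0>; <2 1 2>
under TSO → <0 0 0>; <0 0 2>; <0 1 0>; <0 1 2>; <2 0 0>; <2 0 2>; <2 1 0>; <2 1 2>
under PSO → <0 0 0>; <0 0 2>; <0 1 0>; <0 1 2>; <2 0 0>; <2 0 2>; <2 1 0>; <2 1 2>
target <2 0 0> ∈ {TSO,PSO}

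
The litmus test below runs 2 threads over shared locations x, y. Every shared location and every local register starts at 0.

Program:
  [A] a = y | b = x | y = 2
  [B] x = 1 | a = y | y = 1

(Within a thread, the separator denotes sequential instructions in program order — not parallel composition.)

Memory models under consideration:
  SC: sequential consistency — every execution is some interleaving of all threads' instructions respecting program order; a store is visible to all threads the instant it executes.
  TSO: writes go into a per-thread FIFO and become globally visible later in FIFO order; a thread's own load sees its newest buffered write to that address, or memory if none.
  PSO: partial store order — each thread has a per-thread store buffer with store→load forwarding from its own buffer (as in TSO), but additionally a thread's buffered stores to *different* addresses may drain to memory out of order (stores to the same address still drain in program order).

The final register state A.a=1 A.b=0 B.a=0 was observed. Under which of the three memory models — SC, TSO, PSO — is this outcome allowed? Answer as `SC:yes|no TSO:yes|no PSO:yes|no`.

SC:no TSO:no PSO:yes

outcome vector order: (A.a,A.b,B.a)
under SC → (0,0,0), (0,0,2), (0,1,0), (0,1,2), (1,1,0)
under TSO → (0,0,0), (0,0,2), (0,1,0), (0,1,2), (1,1,0)
under PSO → (0,0,0), (0,0,2), (0,1,0), (0,1,2), (1,0,0), (1,1,0)
target (1,0,0) ∈ {PSO}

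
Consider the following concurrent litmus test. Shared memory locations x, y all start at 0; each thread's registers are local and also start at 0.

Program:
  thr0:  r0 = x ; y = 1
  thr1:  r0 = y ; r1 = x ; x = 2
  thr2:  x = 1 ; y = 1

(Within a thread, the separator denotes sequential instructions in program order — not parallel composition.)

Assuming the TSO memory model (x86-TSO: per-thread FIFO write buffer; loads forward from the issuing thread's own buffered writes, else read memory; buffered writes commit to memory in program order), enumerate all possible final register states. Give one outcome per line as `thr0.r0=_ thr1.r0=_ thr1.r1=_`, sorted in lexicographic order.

thr0.r0=0 thr1.r0=0 thr1.r1=0
thr0.r0=0 thr1.r0=0 thr1.r1=1
thr0.r0=0 thr1.r0=1 thr1.r1=0
thr0.r0=0 thr1.r0=1 thr1.r1=1
thr0.r0=1 thr1.r0=0 thr1.r1=0
thr0.r0=1 thr1.r0=0 thr1.r1=1
thr0.r0=1 thr1.r0=1 thr1.r1=1
thr0.r0=2 thr1.r0=0 thr1.r1=0
thr0.r0=2 thr1.r0=0 thr1.r1=1
thr0.r0=2 thr1.r0=1 thr1.r1=1

outcome vector order: (thr0.r0,thr1.r0,thr1.r1)
|TSO outcomes| = 10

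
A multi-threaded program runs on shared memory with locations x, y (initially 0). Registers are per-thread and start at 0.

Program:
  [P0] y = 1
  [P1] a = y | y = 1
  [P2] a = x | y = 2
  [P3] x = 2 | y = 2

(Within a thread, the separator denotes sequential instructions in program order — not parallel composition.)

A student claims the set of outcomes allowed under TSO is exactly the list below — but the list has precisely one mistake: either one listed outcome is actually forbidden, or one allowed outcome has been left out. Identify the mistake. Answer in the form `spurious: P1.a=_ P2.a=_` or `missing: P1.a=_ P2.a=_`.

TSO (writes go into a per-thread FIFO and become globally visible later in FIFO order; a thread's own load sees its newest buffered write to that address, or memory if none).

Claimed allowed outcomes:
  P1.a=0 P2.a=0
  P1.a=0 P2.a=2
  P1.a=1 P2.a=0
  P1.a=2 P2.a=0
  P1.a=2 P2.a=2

outcome vector order: (P1.a,P2.a)
[TSO] allowed = {0/0; 0/2; 1/0; 1/2; 2/0; 2/2}
TSO∖claimed = {1/2}

missing: P1.a=1 P2.a=2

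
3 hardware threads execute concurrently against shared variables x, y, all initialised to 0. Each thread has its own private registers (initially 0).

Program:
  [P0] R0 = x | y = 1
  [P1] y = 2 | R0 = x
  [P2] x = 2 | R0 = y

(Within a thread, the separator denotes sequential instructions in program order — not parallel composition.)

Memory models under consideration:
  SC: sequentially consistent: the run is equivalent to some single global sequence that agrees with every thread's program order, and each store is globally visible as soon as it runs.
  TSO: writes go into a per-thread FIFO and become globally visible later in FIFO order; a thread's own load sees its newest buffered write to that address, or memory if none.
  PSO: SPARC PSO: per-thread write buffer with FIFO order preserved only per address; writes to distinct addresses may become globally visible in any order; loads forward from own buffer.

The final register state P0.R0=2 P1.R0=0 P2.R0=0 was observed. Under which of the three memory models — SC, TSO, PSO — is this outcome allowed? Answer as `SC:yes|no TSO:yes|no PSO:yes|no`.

outcome vector order: (P0.R0,P1.R0,P2.R0)
[SC] allowed = {(0,0,1), (0,0,2), (0,2,0), (0,2,1), (0,2,2), (2,0,1), (2,0,2), (2,2,0), (2,2,1), (2,2,2)}
[TSO] allowed = {(0,0,0), (0,0,1), (0,0,2), (0,2,0), (0,2,1), (0,2,2), (2,0,0), (2,0,1), (2,0,2), (2,2,0), (2,2,1), (2,2,2)}
[PSO] allowed = {(0,0,0), (0,0,1), (0,0,2), (0,2,0), (0,2,1), (0,2,2), (2,0,0), (2,0,1), (2,0,2), (2,2,0), (2,2,1), (2,2,2)}
target (2,0,0) ∈ {TSO,PSO}

SC:no TSO:yes PSO:yes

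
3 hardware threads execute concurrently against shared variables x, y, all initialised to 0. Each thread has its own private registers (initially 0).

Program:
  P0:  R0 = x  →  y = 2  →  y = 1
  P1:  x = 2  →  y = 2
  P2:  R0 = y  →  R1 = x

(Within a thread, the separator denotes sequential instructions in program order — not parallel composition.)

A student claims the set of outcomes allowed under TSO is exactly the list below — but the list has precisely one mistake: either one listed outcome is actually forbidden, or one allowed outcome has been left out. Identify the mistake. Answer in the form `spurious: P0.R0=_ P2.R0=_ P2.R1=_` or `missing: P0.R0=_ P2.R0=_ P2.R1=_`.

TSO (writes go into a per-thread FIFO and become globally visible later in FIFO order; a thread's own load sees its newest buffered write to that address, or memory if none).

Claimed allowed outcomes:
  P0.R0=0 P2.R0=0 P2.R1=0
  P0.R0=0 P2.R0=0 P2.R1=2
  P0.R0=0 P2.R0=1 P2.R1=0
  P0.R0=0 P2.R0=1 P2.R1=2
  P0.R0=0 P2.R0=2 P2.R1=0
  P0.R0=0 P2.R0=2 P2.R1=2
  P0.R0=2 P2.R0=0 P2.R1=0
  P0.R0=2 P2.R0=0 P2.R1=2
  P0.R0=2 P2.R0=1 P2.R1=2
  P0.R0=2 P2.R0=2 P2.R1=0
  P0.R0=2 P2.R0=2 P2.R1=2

outcome vector order: (P0.R0,P2.R0,P2.R1)
TSO (10): (0,0,0), (0,0,2), (0,1,0), (0,1,2), (0,2,0), (0,2,2), (2,0,0), (2,0,2), (2,1,2), (2,2,2)
claimed∖TSO = {(2,2,0)}

spurious: P0.R0=2 P2.R0=2 P2.R1=0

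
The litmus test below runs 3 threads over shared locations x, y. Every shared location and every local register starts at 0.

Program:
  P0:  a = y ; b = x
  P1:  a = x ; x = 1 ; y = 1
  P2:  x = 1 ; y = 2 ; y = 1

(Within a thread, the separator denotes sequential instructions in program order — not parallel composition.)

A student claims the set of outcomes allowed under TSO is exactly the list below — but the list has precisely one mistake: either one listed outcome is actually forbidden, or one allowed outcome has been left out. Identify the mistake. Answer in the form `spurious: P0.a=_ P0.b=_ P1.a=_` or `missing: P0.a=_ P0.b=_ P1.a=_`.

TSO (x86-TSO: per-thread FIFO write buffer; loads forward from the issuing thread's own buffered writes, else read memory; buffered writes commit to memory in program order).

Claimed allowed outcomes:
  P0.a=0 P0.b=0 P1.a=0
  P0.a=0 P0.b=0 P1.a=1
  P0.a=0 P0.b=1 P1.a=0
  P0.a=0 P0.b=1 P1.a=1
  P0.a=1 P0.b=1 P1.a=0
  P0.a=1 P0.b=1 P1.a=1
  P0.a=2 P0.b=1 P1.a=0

outcome vector order: (P0.a,P0.b,P1.a)
TSO (8): 0/0/0 0/0/1 0/1/0 0/1/1 1/1/0 1/1/1 2/1/0 2/1/1
TSO∖claimed = {2/1/1}

missing: P0.a=2 P0.b=1 P1.a=1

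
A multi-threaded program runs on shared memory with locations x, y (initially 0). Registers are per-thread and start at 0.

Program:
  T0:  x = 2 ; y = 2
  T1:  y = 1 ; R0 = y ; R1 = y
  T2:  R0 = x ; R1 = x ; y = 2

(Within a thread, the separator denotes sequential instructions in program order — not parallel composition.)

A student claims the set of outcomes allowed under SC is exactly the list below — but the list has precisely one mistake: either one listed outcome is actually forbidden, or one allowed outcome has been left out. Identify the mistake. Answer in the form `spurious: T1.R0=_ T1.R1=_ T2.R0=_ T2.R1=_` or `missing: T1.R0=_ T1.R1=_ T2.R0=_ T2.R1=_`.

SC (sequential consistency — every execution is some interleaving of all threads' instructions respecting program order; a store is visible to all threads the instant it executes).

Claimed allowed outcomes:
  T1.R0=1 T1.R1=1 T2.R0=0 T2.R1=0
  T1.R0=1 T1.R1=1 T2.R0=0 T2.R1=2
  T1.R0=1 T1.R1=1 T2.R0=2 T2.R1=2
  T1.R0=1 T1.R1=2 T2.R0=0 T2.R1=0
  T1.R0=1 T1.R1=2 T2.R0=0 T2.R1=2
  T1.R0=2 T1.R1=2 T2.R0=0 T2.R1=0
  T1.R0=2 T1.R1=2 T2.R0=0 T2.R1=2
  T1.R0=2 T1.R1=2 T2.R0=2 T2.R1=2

missing: T1.R0=1 T1.R1=2 T2.R0=2 T2.R1=2

outcome vector order: (T1.R0,T1.R1,T2.R0,T2.R1)
under SC → 1100 1102 1122 1200 1202 1222 2200 2202 2222
SC∖claimed = {1222}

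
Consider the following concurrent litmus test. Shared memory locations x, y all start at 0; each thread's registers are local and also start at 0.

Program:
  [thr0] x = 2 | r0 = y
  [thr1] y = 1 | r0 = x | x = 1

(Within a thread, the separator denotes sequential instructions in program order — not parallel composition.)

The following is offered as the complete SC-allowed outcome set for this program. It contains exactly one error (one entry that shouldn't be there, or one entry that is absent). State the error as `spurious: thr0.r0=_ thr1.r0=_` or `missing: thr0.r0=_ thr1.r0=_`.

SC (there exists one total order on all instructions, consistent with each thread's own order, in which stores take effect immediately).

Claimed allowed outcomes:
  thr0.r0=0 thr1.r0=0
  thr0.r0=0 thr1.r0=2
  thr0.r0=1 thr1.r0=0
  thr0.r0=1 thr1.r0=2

spurious: thr0.r0=0 thr1.r0=0

outcome vector order: (thr0.r0,thr1.r0)
under SC → (0,2); (1,0); (1,2)
claimed∖SC = {(0,0)}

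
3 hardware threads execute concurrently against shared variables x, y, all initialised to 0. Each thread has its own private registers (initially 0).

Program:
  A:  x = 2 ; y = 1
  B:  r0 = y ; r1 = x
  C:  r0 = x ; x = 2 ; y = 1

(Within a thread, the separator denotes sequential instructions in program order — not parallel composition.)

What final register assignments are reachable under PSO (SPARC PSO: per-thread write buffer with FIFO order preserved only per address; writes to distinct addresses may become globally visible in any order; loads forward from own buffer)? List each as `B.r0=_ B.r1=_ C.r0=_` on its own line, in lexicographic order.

outcome vector order: (B.r0,B.r1,C.r0)
|PSO outcomes| = 8

B.r0=0 B.r1=0 C.r0=0
B.r0=0 B.r1=0 C.r0=2
B.r0=0 B.r1=2 C.r0=0
B.r0=0 B.r1=2 C.r0=2
B.r0=1 B.r1=0 C.r0=0
B.r0=1 B.r1=0 C.r0=2
B.r0=1 B.r1=2 C.r0=0
B.r0=1 B.r1=2 C.r0=2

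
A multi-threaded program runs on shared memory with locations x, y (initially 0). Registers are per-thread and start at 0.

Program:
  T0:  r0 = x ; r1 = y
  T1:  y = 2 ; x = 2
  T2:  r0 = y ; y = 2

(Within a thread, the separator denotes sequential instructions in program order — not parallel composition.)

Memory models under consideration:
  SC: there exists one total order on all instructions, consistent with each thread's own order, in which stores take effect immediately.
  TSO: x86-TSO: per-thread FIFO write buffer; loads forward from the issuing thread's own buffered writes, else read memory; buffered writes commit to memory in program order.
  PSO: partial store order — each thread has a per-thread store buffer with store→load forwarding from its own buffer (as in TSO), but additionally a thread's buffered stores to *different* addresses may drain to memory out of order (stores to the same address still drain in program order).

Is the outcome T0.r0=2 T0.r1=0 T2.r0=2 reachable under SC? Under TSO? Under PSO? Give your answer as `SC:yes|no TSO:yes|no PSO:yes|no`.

outcome vector order: (T0.r0,T0.r1,T2.r0)
SC: 6 outcomes — {000, 002, 020, 022, 220, 222}
TSO: 6 outcomes — {000, 002, 020, 022, 220, 222}
PSO: 8 outcomes — {000, 002, 020, 022, 200, 202, 220, 222}
target 202 ∈ {PSO}

SC:no TSO:no PSO:yes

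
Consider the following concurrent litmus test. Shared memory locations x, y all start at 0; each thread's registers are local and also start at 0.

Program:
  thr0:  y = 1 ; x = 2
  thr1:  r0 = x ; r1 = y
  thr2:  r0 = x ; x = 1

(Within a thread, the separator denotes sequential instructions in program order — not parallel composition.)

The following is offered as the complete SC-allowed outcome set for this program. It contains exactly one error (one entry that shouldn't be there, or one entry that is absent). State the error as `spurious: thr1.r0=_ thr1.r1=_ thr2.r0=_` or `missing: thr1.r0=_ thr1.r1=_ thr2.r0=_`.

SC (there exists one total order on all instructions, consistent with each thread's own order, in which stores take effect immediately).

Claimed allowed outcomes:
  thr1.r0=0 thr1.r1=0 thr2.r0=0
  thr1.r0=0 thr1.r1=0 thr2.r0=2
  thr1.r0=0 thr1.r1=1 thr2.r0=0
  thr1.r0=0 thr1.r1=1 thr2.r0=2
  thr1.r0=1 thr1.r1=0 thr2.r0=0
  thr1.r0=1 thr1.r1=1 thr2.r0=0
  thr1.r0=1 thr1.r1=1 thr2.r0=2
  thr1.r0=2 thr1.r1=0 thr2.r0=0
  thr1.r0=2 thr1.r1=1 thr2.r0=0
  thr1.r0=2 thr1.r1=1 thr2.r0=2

outcome vector order: (thr1.r0,thr1.r1,thr2.r0)
under SC → <0 0 0> <0 0 2> <0 1 0> <0 1 2> <1 0 0> <1 1 0> <1 1 2> <2 1 0> <2 1 2>
claimed∖SC = {<2 0 0>}

spurious: thr1.r0=2 thr1.r1=0 thr2.r0=0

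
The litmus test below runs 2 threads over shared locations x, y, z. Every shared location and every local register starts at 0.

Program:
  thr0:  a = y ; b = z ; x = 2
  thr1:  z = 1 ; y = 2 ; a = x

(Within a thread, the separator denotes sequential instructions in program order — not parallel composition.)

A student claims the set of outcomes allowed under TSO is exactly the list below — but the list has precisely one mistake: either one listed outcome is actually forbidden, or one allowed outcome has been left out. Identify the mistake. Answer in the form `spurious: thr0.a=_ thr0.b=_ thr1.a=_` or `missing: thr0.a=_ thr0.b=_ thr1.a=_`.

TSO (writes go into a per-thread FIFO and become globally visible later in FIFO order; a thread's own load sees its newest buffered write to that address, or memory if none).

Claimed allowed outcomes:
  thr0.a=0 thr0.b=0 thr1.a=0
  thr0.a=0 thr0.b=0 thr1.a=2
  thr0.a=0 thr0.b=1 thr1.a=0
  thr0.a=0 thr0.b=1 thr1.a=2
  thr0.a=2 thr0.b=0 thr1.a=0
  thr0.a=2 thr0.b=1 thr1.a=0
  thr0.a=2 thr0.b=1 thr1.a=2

spurious: thr0.a=2 thr0.b=0 thr1.a=0

outcome vector order: (thr0.a,thr0.b,thr1.a)
under TSO → 0/0/0; 0/0/2; 0/1/0; 0/1/2; 2/1/0; 2/1/2
claimed∖TSO = {2/0/0}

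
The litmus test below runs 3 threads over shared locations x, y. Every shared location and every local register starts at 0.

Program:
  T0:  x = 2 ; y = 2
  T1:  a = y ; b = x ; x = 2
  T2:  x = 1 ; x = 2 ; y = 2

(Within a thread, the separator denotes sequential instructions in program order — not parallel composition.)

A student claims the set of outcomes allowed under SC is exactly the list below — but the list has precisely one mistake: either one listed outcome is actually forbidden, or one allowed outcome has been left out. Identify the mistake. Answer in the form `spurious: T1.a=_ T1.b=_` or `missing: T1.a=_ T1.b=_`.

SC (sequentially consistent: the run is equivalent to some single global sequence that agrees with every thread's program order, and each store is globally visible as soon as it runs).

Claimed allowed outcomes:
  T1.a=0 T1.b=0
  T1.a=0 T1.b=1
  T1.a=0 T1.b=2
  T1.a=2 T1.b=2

missing: T1.a=2 T1.b=1

outcome vector order: (T1.a,T1.b)
SC: 5 outcomes — {00, 01, 02, 21, 22}
SC∖claimed = {21}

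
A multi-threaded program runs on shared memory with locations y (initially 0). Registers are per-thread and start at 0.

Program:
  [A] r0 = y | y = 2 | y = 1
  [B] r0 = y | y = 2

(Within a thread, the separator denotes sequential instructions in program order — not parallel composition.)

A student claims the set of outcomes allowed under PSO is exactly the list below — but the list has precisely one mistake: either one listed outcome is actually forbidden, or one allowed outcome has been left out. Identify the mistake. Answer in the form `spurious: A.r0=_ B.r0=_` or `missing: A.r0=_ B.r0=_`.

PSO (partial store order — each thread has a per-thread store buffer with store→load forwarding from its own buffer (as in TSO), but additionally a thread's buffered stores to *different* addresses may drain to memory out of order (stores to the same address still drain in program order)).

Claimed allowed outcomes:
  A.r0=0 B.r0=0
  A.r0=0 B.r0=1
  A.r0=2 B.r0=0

missing: A.r0=0 B.r0=2

outcome vector order: (A.r0,B.r0)
under PSO → (0,0), (0,1), (0,2), (2,0)
PSO∖claimed = {(0,2)}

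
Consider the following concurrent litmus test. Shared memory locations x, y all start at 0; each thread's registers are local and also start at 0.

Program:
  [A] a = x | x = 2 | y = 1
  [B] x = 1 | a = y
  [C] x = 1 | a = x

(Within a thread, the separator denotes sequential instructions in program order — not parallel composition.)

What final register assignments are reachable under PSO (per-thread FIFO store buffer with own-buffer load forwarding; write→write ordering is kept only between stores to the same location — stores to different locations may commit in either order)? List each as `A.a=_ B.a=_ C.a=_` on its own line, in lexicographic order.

outcome vector order: (A.a,B.a,C.a)
|PSO outcomes| = 8

A.a=0 B.a=0 C.a=1
A.a=0 B.a=0 C.a=2
A.a=0 B.a=1 C.a=1
A.a=0 B.a=1 C.a=2
A.a=1 B.a=0 C.a=1
A.a=1 B.a=0 C.a=2
A.a=1 B.a=1 C.a=1
A.a=1 B.a=1 C.a=2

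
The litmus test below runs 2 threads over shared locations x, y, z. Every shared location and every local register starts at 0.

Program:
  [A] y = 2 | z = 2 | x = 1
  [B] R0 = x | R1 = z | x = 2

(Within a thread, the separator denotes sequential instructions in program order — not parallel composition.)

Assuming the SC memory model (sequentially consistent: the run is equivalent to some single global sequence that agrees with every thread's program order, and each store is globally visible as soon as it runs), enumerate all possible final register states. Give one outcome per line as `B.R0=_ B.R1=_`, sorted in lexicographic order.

outcome vector order: (B.R0,B.R1)
|SC outcomes| = 3

B.R0=0 B.R1=0
B.R0=0 B.R1=2
B.R0=1 B.R1=2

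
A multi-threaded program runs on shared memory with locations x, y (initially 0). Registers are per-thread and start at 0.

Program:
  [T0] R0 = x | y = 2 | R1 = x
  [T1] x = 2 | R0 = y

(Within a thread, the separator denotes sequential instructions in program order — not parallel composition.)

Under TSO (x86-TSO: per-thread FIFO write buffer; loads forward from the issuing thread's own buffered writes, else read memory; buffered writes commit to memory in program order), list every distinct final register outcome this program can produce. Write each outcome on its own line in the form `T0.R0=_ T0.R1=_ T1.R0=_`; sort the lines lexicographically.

outcome vector order: (T0.R0,T0.R1,T1.R0)
|TSO outcomes| = 6

T0.R0=0 T0.R1=0 T1.R0=0
T0.R0=0 T0.R1=0 T1.R0=2
T0.R0=0 T0.R1=2 T1.R0=0
T0.R0=0 T0.R1=2 T1.R0=2
T0.R0=2 T0.R1=2 T1.R0=0
T0.R0=2 T0.R1=2 T1.R0=2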